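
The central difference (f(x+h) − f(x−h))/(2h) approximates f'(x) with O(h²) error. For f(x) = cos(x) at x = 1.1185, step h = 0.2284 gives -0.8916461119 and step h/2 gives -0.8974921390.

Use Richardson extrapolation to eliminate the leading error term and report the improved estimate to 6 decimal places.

-0.899441

Error is O(h^2); halving h shrinks it by 2^2 = 4.
2^2×A(h/2) = -3.5899685560; minus A(h) gives -2.6983224441.
Denominator 4 − 1 = 3.
(4×(-0.8974921390) − (-0.8916461119))/(4 − 1) = -0.8994408147
Correction |R − A(h/2)| = 1.949e-03; gap |A(h/2) − A(h)| = 5.846e-03.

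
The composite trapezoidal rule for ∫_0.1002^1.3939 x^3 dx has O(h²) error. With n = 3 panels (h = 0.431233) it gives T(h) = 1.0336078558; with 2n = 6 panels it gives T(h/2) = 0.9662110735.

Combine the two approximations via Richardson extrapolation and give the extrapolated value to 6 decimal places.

r = 2: numerator weight 4, denominator 3.
4·0.9662110735 = 3.8648442940; 3.8648442940 − 1.0336078558 = 2.8312364382
Denominator 4 − 1 = 3.
Result: 0.9437454794
Correction |R − A(h/2)| = 2.247e-02; gap |A(h/2) − A(h)| = 6.740e-02.

0.943745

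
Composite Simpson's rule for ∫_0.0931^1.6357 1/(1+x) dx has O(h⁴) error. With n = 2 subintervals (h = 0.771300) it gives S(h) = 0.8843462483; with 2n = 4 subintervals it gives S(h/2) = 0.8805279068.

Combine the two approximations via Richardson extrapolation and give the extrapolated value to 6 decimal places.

The method has order 4: 2^4 = 16.
Top: 16(0.8805279068) − (0.8843462483) = 13.2041002605
Denominator 16 − 1 = 15.
Result: 0.8802733507
Gap between inputs: 3.818e-03; correction applied: −0.0002545561.

0.880273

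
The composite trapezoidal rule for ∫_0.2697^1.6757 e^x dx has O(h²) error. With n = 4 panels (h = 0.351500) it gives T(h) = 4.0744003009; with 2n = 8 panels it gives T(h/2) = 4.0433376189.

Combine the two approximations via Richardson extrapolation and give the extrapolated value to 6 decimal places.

4.032983

r = 2: numerator weight 4, denominator 3.
Difference of the inputs: 4.0433376189 − 4.0744003009 = -0.0310626820
Correction (A(h/2) − A(h))/(4 − 1) = (-0.0310626820)/3 = -0.0103542273
R = 4.0433376189 − 0.0103542273 = 4.0329833916
Gap between inputs: 3.106e-02; correction applied: −0.0103542273.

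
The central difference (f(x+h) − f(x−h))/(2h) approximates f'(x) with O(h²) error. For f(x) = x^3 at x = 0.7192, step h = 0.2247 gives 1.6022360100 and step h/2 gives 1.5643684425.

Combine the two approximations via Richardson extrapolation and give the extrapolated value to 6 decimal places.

Method order is 2; weight 2^2 = 4.
Top: 4(1.5643684425) − (1.6022360100) = 4.6552377600
Extrapolated: 4.6552377600 / 3 = 1.5517459200

1.551746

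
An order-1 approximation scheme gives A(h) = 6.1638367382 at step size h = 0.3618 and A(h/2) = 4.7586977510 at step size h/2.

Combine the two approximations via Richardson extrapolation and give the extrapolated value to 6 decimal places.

3.353559

r = 1: numerator weight 2, denominator 1.
Numerator 2·A(h/2) − A(h) = 2·4.7586977510 − 6.1638367382 = 3.3535587638
Extrapolated: 3.3535587638 / 1 = 3.3535587638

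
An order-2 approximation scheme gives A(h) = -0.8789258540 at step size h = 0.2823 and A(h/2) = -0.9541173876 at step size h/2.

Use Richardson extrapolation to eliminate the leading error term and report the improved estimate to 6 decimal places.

-0.979181

Error is O(h^2); halving h shrinks it by 2^2 = 4.
4*(-0.9541173876) = -3.8164695504; (-3.8164695504) − (-0.8789258540) = -2.9375436964
(4*(-0.9541173876) − (-0.8789258540))/(4 − 1) = -0.9791812321
Shift from A(h/2): −0.0250638445.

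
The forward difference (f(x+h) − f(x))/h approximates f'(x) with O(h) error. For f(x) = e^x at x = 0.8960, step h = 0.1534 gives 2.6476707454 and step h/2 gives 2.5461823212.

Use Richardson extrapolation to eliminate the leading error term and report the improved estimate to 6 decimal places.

2.444694

The method has order 1: 2^1 = 2.
2×2.5461823212 = 5.0923646424; 5.0923646424 − 2.6476707454 = 2.4446938970
Divide by 2^1 − 1 = 1.
2.4446938970 ÷ 1 = 2.4446938970
Correction |R − A(h/2)| = 1.015e-01; gap |A(h/2) − A(h)| = 1.015e-01.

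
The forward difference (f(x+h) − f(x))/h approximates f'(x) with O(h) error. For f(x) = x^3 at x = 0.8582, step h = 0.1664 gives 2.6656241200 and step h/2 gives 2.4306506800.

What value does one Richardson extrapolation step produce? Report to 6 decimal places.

2.195677

r = 1, so 2^r = 2.
2*2.4306506800 = 4.8613013600; 4.8613013600 − 2.6656241200 = 2.1956772400
Divide by 2^1 − 1 = 1.
R = 2.1956772400/1 = 2.1956772400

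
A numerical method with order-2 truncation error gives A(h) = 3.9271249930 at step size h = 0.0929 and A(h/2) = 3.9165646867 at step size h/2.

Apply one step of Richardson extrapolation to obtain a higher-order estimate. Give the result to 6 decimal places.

Leading term ∝ h^2; use weight 4 = 2^2.
Weighted: 15.6662587468 − 3.9271249930 = 11.7391337538
Denominator 4 − 1 = 3.
Extrapolated: 11.7391337538 / 3 = 3.9130445846
Shift from A(h/2): −0.0035201021.

3.913045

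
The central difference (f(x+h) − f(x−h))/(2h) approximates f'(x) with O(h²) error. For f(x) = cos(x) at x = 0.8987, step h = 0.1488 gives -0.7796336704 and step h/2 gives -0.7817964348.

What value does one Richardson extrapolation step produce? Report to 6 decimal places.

Leading term ∝ h^2; use weight 4 = 2^2.
Numerator 4·A(h/2) − A(h) = 4·(-0.7817964348) − (-0.7796336704) = -2.3475520688
Divide by 2^2 − 1 = 3.
(-2.3475520688) ÷ 3 = -0.7825173563

-0.782517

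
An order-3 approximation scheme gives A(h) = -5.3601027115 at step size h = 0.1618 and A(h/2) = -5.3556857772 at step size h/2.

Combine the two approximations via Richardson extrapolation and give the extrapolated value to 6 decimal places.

Method order is 3; weight 2^3 = 8.
8 × (-5.3556857772) = -42.8454862176; subtract (-5.3601027115) → -37.4853835061
(-37.4853835061) ÷ 7 = -5.3550547866
Correction |R − A(h/2)| = 6.310e-04; gap |A(h/2) − A(h)| = 4.417e-03.

-5.355055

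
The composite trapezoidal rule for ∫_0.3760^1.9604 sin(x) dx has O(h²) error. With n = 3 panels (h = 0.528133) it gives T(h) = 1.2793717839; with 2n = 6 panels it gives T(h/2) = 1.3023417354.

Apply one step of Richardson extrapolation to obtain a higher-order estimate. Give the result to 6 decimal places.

1.309998

r = 2, so 2^r = 4.
Numerator 4 × A(h/2) − A(h) = 4 × 1.3023417354 − 1.2793717839 = 3.9299951577
R = 3.9299951577/3 = 1.3099983859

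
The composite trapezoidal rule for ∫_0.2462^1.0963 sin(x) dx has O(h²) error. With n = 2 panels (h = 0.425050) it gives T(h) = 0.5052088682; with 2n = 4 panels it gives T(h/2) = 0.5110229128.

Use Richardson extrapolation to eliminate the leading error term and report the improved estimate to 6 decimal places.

0.512961

With r = 2 the leading error scales as h^2, so the weight is 2^2 = 4.
2^2*A(h/2) = 2.0440916512; minus A(h) gives 1.5388827830.
Divide by 2^2 − 1 = 3.
So the Richardson estimate is 0.5129609277.
Gap between inputs: 5.814e-03; correction applied: +0.0019380149.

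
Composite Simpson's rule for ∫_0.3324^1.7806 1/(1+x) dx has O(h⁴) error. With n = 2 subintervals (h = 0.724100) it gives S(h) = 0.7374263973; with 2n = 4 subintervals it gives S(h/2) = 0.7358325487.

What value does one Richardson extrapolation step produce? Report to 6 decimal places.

r = 4, so 2^r = 16.
2^4×A(h/2) = 11.7733207792; minus A(h) gives 11.0358943819.
11.0358943819 ÷ 15 = 0.7357262921
Correction |R − A(h/2)| = 1.063e-04; gap |A(h/2) − A(h)| = 1.594e-03.

0.735726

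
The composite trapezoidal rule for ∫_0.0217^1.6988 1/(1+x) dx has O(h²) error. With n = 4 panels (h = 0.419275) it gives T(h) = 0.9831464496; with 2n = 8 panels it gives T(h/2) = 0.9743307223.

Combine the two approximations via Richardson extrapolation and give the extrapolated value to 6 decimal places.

The method has order 2: 2^2 = 4.
Weighted: 3.8973228892 − 0.9831464496 = 2.9141764396
(4 × 0.9743307223 − 0.9831464496)/(4 − 1) = 0.9713921465

0.971392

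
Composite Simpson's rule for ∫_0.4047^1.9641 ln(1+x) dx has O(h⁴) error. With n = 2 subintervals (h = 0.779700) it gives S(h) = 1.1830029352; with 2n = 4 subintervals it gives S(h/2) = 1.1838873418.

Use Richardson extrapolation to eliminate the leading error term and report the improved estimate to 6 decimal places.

Method order is 4; weight 2^4 = 16.
Numerator 16×A(h/2) − A(h) = 16×1.1838873418 − 1.1830029352 = 17.7591945336
Divide by 2^4 − 1 = 15.
Extrapolated: 17.7591945336 / 15 = 1.1839463022
Gap between inputs: 8.844e-04; correction applied: +0.0000589604.

1.183946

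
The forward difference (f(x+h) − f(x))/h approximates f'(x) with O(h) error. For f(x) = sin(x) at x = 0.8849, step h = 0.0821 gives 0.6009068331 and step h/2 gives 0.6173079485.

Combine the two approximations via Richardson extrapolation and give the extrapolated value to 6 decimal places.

0.633709

The method has order 1: 2^1 = 2.
2·0.6173079485 = 1.2346158970; subtract 0.6009068331 → 0.6337090639
Denominator 2 − 1 = 1.
(2·0.6173079485 − 0.6009068331)/(2 − 1) = 0.6337090639
Correction |R − A(h/2)| = 1.640e-02; gap |A(h/2) − A(h)| = 1.640e-02.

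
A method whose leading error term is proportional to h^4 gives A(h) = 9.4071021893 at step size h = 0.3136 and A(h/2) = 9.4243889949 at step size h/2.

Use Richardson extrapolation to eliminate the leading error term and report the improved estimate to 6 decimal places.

The method has order 4: 2^4 = 16.
16×9.4243889949 = 150.7902239184; 150.7902239184 − 9.4071021893 = 141.3831217291
Extrapolated: 141.3831217291 / 15 = 9.4255414486

9.425541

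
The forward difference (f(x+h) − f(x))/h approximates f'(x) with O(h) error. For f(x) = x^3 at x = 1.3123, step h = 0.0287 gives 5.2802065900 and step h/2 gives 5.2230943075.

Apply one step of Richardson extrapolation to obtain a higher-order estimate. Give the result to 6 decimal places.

r = 1: numerator weight 2, denominator 1.
2 × 5.2230943075 − 5.2802065900 = 5.1659820250
5.1659820250 ÷ 1 = 5.1659820250
Shift from A(h/2): −0.0571122825.

5.165982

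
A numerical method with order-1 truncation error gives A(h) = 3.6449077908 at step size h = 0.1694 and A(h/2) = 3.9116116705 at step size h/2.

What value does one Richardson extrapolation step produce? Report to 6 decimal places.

Method order is 1; weight 2^1 = 2.
2 × 3.9116116705 = 7.8232233410; 7.8232233410 − 3.6449077908 = 4.1783155502
(2 × 3.9116116705 − 3.6449077908)/(2 − 1) = 4.1783155502

4.178316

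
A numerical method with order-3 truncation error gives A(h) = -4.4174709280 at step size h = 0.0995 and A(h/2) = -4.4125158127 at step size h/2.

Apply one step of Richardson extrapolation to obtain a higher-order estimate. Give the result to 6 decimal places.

Method order is 3; weight 2^3 = 8.
2^3 × A(h/2) = -35.3001265016; minus A(h) gives -30.8826555736.
Denominator 8 − 1 = 7.
(-30.8826555736) ÷ 7 = -4.4118079391
Gap between inputs: 4.955e-03; correction applied: +0.0007078736.

-4.411808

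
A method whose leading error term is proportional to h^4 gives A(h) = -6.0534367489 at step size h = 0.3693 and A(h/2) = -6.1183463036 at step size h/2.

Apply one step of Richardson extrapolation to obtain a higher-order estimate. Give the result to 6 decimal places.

The method has order 4: 2^4 = 16.
A(h/2) − A(h) = -6.1183463036 − (-6.0534367489) = -0.0649095547
Correction (A(h/2) − A(h))/(16 − 1) = (-0.0649095547)/15 = -0.0043273036
R = A(h/2) + (A(h/2) − A(h))/15 = -6.1183463036 − 0.0043273036 = -6.1226736072

-6.122674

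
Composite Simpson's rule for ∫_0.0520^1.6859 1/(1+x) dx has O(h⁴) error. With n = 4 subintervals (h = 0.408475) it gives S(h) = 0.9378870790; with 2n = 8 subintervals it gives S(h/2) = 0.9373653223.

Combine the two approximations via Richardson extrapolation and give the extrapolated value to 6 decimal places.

Error is O(h^4); halving h shrinks it by 2^4 = 16.
Weighted: 14.9978451568 − 0.9378870790 = 14.0599580778
(16×0.9373653223 − 0.9378870790)/(16 − 1) = 0.9373305385

0.937331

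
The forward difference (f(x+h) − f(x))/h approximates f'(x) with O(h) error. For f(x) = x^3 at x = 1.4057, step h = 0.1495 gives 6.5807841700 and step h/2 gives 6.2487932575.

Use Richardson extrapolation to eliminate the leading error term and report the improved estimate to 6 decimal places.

With r = 1 the leading error scales as h^1, so the weight is 2^1 = 2.
2 × 6.2487932575 − 6.5807841700 = 5.9168023450
(2 × 6.2487932575 − 6.5807841700)/(2 − 1) = 5.9168023450

5.916802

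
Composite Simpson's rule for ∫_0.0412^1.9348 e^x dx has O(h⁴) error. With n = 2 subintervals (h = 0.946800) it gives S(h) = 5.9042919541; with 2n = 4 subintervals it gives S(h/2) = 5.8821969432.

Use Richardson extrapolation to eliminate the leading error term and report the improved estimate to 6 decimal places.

The method has order 4: 2^4 = 16.
Numerator 16×A(h/2) − A(h) = 16×5.8821969432 − 5.9042919541 = 88.2108591371
Divide by 2^4 − 1 = 15.
Result: 5.8807239425
Correction |R − A(h/2)| = 1.473e-03; gap |A(h/2) − A(h)| = 2.210e-02.

5.880724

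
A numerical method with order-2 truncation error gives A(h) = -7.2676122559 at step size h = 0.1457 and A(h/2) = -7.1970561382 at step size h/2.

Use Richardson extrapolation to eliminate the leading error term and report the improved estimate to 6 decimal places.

-7.173537

Leading term ∝ h^2; use weight 4 = 2^2.
4*(-7.1970561382) = -28.7882245528; (-28.7882245528) − (-7.2676122559) = -21.5206122969
R = (-21.5206122969)/3 = -7.1735374323
Gap between inputs: 7.056e-02; correction applied: +0.0235187059.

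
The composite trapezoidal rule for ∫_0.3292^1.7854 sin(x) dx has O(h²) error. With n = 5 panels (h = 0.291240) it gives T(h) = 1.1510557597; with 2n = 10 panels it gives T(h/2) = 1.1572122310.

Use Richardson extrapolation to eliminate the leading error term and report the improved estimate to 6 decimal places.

1.159264

r = 2, so 2^r = 4.
4 × 1.1572122310 = 4.6288489240; subtract 1.1510557597 → 3.4777931643
3.4777931643 ÷ 3 = 1.1592643881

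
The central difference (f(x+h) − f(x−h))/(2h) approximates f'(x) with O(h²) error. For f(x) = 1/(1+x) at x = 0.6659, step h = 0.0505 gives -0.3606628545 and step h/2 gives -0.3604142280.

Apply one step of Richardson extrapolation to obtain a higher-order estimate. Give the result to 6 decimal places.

-0.360331

r = 2: numerator weight 4, denominator 3.
Numerator 4 × A(h/2) − A(h) = 4 × (-0.3604142280) − (-0.3606628545) = -1.0809940575
Denominator 4 − 1 = 3.
R = (-1.0809940575)/3 = -0.3603313525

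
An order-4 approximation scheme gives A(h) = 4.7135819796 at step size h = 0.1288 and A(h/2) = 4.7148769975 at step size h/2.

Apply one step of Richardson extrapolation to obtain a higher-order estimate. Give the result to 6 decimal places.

Error is O(h^4); halving h shrinks it by 2^4 = 16.
16*4.7148769975 − 4.7135819796 = 70.7244499804
Denominator 16 − 1 = 15.
70.7244499804 ÷ 15 = 4.7149633320

4.714963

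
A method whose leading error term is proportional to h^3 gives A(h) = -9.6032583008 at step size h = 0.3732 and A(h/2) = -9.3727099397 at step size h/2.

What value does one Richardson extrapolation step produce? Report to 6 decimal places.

-9.339774

Leading term ∝ h^3; use weight 8 = 2^3.
Numerator 8*A(h/2) − A(h) = 8*(-9.3727099397) − (-9.6032583008) = -65.3784212168
Denominator 8 − 1 = 7.
So the Richardson estimate is -9.3397744595.
Gap between inputs: 2.305e-01; correction applied: +0.0329354802.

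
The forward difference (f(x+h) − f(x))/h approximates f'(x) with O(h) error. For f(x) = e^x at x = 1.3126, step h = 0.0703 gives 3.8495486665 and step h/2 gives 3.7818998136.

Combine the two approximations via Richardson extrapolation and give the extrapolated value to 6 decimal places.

3.714251

Method order is 1; weight 2^1 = 2.
Top: 2(3.7818998136) − (3.8495486665) = 3.7142509607
Extrapolated: 3.7142509607 / 1 = 3.7142509607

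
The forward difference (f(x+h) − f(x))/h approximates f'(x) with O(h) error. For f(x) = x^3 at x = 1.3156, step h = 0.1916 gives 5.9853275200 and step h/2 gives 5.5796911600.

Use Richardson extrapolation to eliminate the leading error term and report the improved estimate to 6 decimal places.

5.174055

The method has order 1: 2^1 = 2.
2 × 5.5796911600 = 11.1593823200; subtract 5.9853275200 → 5.1740548000
Denominator 2 − 1 = 1.
Extrapolated: 5.1740548000 / 1 = 5.1740548000
Gap between inputs: 4.056e-01; correction applied: −0.4056363600.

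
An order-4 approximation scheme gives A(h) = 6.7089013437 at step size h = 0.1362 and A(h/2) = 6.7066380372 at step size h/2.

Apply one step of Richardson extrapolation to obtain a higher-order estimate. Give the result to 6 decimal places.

6.706487

The method has order 4: 2^4 = 16.
16·6.7066380372 = 107.3062085952; 107.3062085952 − 6.7089013437 = 100.5973072515
Divide by 2^4 − 1 = 15.
100.5973072515 ÷ 15 = 6.7064871501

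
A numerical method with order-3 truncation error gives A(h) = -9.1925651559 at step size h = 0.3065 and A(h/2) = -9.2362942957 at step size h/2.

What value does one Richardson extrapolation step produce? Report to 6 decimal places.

-9.242541

r = 3: numerator weight 8, denominator 7.
8·(-9.2362942957) = -73.8903543656; (-73.8903543656) − (-9.1925651559) = -64.6977892097
(8·(-9.2362942957) − (-9.1925651559))/(8 − 1) = -9.2425413157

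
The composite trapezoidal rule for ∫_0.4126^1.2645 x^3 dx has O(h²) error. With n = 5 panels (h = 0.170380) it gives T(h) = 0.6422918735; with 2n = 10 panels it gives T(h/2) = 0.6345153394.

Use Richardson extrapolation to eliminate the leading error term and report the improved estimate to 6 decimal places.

Error is O(h^2); halving h shrinks it by 2^2 = 4.
4 × 0.6345153394 = 2.5380613576; subtract 0.6422918735 → 1.8957694841
Denominator 4 − 1 = 3.
(4 × 0.6345153394 − 0.6422918735)/(4 − 1) = 0.6319231614
Gap between inputs: 7.777e-03; correction applied: −0.0025921780.

0.631923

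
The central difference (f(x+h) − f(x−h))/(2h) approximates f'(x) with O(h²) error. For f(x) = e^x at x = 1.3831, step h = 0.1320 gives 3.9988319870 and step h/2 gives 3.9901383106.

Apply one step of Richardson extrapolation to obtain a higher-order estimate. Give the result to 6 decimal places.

3.987240

Order 2 gives 2^r = 4 and 2^r − 1 = 3.
Weighted: 15.9605532424 − 3.9988319870 = 11.9617212554
(4*3.9901383106 − 3.9988319870)/(4 − 1) = 3.9872404185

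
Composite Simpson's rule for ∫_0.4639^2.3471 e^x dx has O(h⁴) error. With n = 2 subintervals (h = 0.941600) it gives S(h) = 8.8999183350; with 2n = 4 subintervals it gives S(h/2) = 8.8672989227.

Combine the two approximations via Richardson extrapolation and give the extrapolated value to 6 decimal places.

r = 4: numerator weight 16, denominator 15.
Top: 16(8.8672989227) − (8.8999183350) = 132.9768644282
Denominator 16 − 1 = 15.
Extrapolated: 132.9768644282 / 15 = 8.8651242952

8.865124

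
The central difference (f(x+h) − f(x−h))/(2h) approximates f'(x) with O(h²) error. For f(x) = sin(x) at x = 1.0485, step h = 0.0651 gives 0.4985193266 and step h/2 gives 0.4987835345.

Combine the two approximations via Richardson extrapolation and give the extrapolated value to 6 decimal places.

0.498872

Order 2 gives 2^r = 4 and 2^r − 1 = 3.
2^2×A(h/2) = 1.9951341380; minus A(h) gives 1.4966148114.
R = 1.4966148114/3 = 0.4988716038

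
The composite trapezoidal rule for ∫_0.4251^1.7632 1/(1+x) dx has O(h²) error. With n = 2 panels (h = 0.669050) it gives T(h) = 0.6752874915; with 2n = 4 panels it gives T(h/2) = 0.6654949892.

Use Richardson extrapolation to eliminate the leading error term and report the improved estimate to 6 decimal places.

r = 2, so 2^r = 4.
Top: 4(0.6654949892) − (0.6752874915) = 1.9866924653
Denominator 4 − 1 = 3.
Extrapolated: 1.9866924653 / 3 = 0.6622308218
Shift from A(h/2): −0.0032641674.

0.662231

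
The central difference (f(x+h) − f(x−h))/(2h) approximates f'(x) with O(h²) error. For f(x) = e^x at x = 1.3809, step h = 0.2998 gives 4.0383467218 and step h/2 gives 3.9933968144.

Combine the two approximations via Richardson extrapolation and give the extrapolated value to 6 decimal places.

3.978414

r = 2, so 2^r = 4.
4 × 3.9933968144 = 15.9735872576; subtract 4.0383467218 → 11.9352405358
Denominator 4 − 1 = 3.
R = 11.9352405358/3 = 3.9784135119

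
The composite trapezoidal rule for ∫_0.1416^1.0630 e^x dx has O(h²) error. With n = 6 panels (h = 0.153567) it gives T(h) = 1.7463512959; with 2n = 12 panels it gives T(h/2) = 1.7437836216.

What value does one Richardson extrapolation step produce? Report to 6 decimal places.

With r = 2 the leading error scales as h^2, so the weight is 2^2 = 4.
Numerator 4·A(h/2) − A(h) = 4·1.7437836216 − 1.7463512959 = 5.2287831905
Extrapolated: 5.2287831905 / 3 = 1.7429277302
Correction |R − A(h/2)| = 8.559e-04; gap |A(h/2) − A(h)| = 2.568e-03.

1.742928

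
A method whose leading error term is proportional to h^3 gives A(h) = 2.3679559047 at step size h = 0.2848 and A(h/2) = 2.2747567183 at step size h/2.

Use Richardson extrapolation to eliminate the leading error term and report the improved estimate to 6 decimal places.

r = 3, so 2^r = 8.
8*2.2747567183 − 2.3679559047 = 15.8300978417
(8*2.2747567183 − 2.3679559047)/(8 − 1) = 2.2614425488
Correction |R − A(h/2)| = 1.331e-02; gap |A(h/2) − A(h)| = 9.320e-02.

2.261443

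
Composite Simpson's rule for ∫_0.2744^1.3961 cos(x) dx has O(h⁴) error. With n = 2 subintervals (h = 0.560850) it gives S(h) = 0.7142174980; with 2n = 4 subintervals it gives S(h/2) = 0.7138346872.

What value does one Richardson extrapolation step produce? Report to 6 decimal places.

0.713809

Leading term ∝ h^4; use weight 16 = 2^4.
2^4*A(h/2) = 11.4213549952; minus A(h) gives 10.7071374972.
Extrapolated: 10.7071374972 / 15 = 0.7138091665
Shift from A(h/2): −0.0000255207.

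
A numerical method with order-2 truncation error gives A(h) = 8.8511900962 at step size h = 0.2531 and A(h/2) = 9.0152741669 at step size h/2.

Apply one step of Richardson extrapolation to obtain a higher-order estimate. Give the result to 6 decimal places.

Method order is 2; weight 2^2 = 4.
Numerator 4*A(h/2) − A(h) = 4*9.0152741669 − 8.8511900962 = 27.2099065714
Extrapolated: 27.2099065714 / 3 = 9.0699688571

9.069969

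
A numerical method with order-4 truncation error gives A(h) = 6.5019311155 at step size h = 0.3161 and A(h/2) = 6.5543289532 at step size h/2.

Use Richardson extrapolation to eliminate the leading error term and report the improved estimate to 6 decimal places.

6.557822

Leading term ∝ h^4; use weight 16 = 2^4.
2^4*A(h/2) = 104.8692632512; minus A(h) gives 98.3673321357.
98.3673321357 ÷ 15 = 6.5578221424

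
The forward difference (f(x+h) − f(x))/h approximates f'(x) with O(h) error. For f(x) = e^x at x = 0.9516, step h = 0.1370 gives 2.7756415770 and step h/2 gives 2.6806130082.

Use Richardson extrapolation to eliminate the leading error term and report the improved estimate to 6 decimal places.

2.585584

Leading term ∝ h^1; use weight 2 = 2^1.
2^1 × A(h/2) = 5.3612260164; minus A(h) gives 2.5855844394.
2.5855844394 ÷ 1 = 2.5855844394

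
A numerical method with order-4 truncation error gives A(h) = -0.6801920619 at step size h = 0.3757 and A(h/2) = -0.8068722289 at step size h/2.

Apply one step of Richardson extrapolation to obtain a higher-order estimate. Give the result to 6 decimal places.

-0.815318

Leading term ∝ h^4; use weight 16 = 2^4.
Top: 16(-0.8068722289) − (-0.6801920619) = -12.2297636005
(16 × (-0.8068722289) − (-0.6801920619))/(16 − 1) = -0.8153175734
Correction |R − A(h/2)| = 8.445e-03; gap |A(h/2) − A(h)| = 1.267e-01.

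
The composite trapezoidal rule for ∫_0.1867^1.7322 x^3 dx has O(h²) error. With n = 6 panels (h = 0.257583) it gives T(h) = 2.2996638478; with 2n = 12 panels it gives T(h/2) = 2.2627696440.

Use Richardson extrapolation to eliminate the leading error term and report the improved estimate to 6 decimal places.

Leading term ∝ h^2; use weight 4 = 2^2.
A(h/2) − A(h) = 2.2627696440 − 2.2996638478 = -0.0368942038
Correction (A(h/2) − A(h))/(4 − 1) = (-0.0368942038)/3 = -0.0122980679
R = A(h/2) + (A(h/2) − A(h))/3 = 2.2627696440 − 0.0122980679 = 2.2504715761

2.250472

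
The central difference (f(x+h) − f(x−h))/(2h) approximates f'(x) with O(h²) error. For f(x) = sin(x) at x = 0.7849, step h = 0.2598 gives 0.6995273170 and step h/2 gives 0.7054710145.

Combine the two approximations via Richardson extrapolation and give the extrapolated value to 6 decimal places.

0.707452

The method has order 2: 2^2 = 4.
Weighted: 2.8218840580 − 0.6995273170 = 2.1223567410
Extrapolated: 2.1223567410 / 3 = 0.7074522470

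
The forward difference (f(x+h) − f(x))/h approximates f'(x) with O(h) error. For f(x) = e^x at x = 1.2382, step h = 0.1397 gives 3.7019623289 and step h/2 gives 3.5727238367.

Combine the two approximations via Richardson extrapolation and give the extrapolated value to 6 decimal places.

r = 1, so 2^r = 2.
2^1·A(h/2) = 7.1454476734; minus A(h) gives 3.4434853445.
(2·3.5727238367 − 3.7019623289)/(2 − 1) = 3.4434853445

3.443485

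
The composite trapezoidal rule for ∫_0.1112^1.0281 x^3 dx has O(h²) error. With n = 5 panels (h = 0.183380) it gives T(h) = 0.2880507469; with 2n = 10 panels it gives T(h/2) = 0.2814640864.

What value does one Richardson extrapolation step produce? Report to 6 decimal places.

0.279269

Error is O(h^2); halving h shrinks it by 2^2 = 4.
2^2*A(h/2) = 1.1258563456; minus A(h) gives 0.8378055987.
R = 0.8378055987/3 = 0.2792685329
Gap between inputs: 6.587e-03; correction applied: −0.0021955535.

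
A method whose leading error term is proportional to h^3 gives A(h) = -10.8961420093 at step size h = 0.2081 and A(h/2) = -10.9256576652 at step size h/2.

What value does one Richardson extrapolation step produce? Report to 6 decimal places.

-10.929874

r = 3: numerator weight 8, denominator 7.
Top: 8(-10.9256576652) − (-10.8961420093) = -76.5091193123
Denominator 8 − 1 = 7.
(-76.5091193123) ÷ 7 = -10.9298741875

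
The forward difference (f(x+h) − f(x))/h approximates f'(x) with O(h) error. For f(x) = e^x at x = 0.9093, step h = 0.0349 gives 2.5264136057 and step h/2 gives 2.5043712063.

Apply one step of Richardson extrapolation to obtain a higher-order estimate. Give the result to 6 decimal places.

2.482329

Method order is 1; weight 2^1 = 2.
Top: 2(2.5043712063) − (2.5264136057) = 2.4823288069
Denominator 2 − 1 = 1.
(2 × 2.5043712063 − 2.5264136057)/(2 − 1) = 2.4823288069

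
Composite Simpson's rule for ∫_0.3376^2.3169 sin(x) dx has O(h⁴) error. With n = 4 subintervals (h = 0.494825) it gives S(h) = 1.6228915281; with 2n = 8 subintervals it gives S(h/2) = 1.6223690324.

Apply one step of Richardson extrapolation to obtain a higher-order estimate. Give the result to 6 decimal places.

With r = 4 the leading error scales as h^4, so the weight is 2^4 = 16.
Top: 16(1.6223690324) − (1.6228915281) = 24.3350129903
R = 24.3350129903/15 = 1.6223341994

1.622334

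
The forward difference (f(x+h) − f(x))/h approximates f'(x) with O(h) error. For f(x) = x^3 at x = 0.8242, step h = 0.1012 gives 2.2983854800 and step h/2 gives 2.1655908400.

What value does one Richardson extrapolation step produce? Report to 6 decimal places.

With r = 1 the leading error scales as h^1, so the weight is 2^1 = 2.
Top: 2(2.1655908400) − (2.2983854800) = 2.0327962000
Divide by 2^1 − 1 = 1.
R = 2.0327962000/1 = 2.0327962000
Gap between inputs: 1.328e-01; correction applied: −0.1327946400.

2.032796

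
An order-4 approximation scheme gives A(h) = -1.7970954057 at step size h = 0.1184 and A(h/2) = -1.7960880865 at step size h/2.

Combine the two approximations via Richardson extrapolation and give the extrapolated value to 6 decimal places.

-1.796021

Error is O(h^4); halving h shrinks it by 2^4 = 16.
2^4 × A(h/2) = -28.7374093840; minus A(h) gives -26.9403139783.
(-26.9403139783) ÷ 15 = -1.7960209319
Gap between inputs: 1.007e-03; correction applied: +0.0000671546.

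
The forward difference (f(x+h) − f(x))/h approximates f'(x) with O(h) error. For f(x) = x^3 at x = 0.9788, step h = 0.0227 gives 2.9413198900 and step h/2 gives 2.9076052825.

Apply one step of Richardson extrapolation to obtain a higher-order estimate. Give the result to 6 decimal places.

Error is O(h^1); halving h shrinks it by 2^1 = 2.
Top: 2(2.9076052825) − (2.9413198900) = 2.8738906750
Denominator 2 − 1 = 1.
2.8738906750 ÷ 1 = 2.8738906750
Shift from A(h/2): −0.0337146075.

2.873891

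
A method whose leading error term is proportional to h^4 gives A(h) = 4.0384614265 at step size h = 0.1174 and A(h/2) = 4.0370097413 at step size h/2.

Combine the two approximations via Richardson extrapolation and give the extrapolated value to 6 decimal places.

4.036913

Leading term ∝ h^4; use weight 16 = 2^4.
16*4.0370097413 − 4.0384614265 = 60.5536944343
Denominator 16 − 1 = 15.
(16*4.0370097413 − 4.0384614265)/(16 − 1) = 4.0369129623
Gap between inputs: 1.452e-03; correction applied: −0.0000967790.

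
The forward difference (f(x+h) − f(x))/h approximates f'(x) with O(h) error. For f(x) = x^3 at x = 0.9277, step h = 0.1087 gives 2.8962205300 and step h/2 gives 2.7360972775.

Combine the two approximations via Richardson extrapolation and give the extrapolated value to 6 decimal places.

The method has order 1: 2^1 = 2.
Weighted: 5.4721945550 − 2.8962205300 = 2.5759740250
Extrapolated: 2.5759740250 / 1 = 2.5759740250
Shift from A(h/2): −0.1601232525.

2.575974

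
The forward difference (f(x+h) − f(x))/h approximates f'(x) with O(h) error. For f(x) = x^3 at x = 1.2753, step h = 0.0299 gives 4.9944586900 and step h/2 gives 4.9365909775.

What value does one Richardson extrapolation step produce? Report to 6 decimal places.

Error is O(h^1); halving h shrinks it by 2^1 = 2.
2^1*A(h/2) = 9.8731819550; minus A(h) gives 4.8787232650.
Divide by 2^1 − 1 = 1.
Extrapolated: 4.8787232650 / 1 = 4.8787232650
Correction |R − A(h/2)| = 5.787e-02; gap |A(h/2) − A(h)| = 5.787e-02.

4.878723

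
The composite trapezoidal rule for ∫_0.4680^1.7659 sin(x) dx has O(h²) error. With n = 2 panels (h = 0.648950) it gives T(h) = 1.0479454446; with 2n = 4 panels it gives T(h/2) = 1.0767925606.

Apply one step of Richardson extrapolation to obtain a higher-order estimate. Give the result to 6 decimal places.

1.086408

Error is O(h^2); halving h shrinks it by 2^2 = 4.
2^2·A(h/2) = 4.3071702424; minus A(h) gives 3.2592247978.
Extrapolated: 3.2592247978 / 3 = 1.0864082659
Shift from A(h/2): +0.0096157053.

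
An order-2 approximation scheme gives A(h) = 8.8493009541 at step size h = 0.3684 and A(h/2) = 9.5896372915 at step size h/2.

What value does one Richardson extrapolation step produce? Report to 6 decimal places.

9.836416

r = 2, so 2^r = 4.
A(h/2) − A(h) = 9.5896372915 − 8.8493009541 = 0.7403363374
Divide by 2^2 − 1 = 3: 0.7403363374/3 = 0.2467787791
R = A(h/2) + (A(h/2) − A(h))/3 = 9.5896372915 + 0.2467787791 = 9.8364160706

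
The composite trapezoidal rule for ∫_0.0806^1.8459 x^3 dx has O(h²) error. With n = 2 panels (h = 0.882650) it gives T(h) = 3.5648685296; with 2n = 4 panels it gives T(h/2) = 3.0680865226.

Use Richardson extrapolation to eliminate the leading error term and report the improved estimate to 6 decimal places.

Method order is 2; weight 2^2 = 4.
Top: 4(3.0680865226) − (3.5648685296) = 8.7074775608
Divide by 2^2 − 1 = 3.
8.7074775608 ÷ 3 = 2.9024925203

2.902493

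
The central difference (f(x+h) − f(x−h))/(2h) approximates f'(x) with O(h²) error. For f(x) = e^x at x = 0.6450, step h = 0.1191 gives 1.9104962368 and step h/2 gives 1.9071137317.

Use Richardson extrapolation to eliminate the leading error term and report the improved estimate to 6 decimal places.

Order 2 gives 2^r = 4 and 2^r − 1 = 3.
2^2×A(h/2) = 7.6284549268; minus A(h) gives 5.7179586900.
5.7179586900 ÷ 3 = 1.9059862300
Correction |R − A(h/2)| = 1.128e-03; gap |A(h/2) − A(h)| = 3.383e-03.

1.905986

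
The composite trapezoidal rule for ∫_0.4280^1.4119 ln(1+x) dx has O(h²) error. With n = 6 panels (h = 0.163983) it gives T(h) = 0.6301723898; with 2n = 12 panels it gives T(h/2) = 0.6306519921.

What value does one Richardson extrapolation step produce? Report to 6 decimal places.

0.630812

Error is O(h^2); halving h shrinks it by 2^2 = 4.
Numerator 4·A(h/2) − A(h) = 4·0.6306519921 − 0.6301723898 = 1.8924355786
Divide by 2^2 − 1 = 3.
Extrapolated: 1.8924355786 / 3 = 0.6308118595
Shift from A(h/2): +0.0001598674.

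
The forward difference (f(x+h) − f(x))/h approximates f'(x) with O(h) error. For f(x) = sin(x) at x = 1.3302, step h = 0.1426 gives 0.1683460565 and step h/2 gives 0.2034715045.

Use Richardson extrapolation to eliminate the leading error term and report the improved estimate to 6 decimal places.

0.238597

Method order is 1; weight 2^1 = 2.
2*0.2034715045 = 0.4069430090; subtract 0.1683460565 → 0.2385969525
Denominator 2 − 1 = 1.
So the Richardson estimate is 0.2385969525.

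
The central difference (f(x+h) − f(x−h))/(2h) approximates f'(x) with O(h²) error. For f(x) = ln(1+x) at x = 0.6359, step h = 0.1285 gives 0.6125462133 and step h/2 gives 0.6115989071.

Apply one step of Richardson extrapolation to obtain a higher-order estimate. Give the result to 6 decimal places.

r = 2: numerator weight 4, denominator 3.
A(h/2) − A(h) = 0.6115989071 − 0.6125462133 = -0.0009473062
Divide by 2^2 − 1 = 3: (-0.0009473062)/3 = -0.0003157687
R = A(h/2) + (A(h/2) − A(h))/3 = 0.6115989071 − 0.0003157687 = 0.6112831384

0.611283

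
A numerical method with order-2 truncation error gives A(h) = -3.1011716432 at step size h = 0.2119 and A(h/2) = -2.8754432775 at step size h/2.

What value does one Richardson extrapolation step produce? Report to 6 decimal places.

Leading term ∝ h^2; use weight 4 = 2^2.
Weighted: (-11.5017731100) − (-3.1011716432) = -8.4006014668
Denominator 4 − 1 = 3.
Extrapolated: (-8.4006014668) / 3 = -2.8002004889
Gap between inputs: 2.257e-01; correction applied: +0.0752427886.

-2.800200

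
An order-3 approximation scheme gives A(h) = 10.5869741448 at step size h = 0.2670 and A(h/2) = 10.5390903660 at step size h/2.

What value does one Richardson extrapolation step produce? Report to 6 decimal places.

Leading term ∝ h^3; use weight 8 = 2^3.
8 × 10.5390903660 = 84.3127229280; subtract 10.5869741448 → 73.7257487832
73.7257487832 ÷ 7 = 10.5322498262
Gap between inputs: 4.788e-02; correction applied: −0.0068405398.

10.532250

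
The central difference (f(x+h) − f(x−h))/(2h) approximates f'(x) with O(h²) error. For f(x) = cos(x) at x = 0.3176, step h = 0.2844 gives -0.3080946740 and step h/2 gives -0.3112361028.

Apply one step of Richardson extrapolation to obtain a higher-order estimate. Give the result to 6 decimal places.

Leading term ∝ h^2; use weight 4 = 2^2.
4×(-0.3112361028) = -1.2449444112; subtract (-0.3080946740) → -0.9368497372
R = (-0.9368497372)/3 = -0.3122832457

-0.312283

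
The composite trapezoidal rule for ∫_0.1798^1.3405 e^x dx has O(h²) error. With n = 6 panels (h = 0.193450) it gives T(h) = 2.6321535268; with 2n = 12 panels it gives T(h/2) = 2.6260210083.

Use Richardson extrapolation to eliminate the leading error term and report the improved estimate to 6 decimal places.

With r = 2 the leading error scales as h^2, so the weight is 2^2 = 4.
Numerator 4·A(h/2) − A(h) = 4·2.6260210083 − 2.6321535268 = 7.8719305064
Denominator 4 − 1 = 3.
7.8719305064 ÷ 3 = 2.6239768355

2.623977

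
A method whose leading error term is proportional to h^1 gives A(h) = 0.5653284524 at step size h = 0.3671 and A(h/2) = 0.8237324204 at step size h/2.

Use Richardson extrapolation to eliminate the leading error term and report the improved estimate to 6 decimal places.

r = 1: numerator weight 2, denominator 1.
2×0.8237324204 − 0.5653284524 = 1.0821363884
Denominator 2 − 1 = 1.
Extrapolated: 1.0821363884 / 1 = 1.0821363884
Gap between inputs: 2.584e-01; correction applied: +0.2584039680.

1.082136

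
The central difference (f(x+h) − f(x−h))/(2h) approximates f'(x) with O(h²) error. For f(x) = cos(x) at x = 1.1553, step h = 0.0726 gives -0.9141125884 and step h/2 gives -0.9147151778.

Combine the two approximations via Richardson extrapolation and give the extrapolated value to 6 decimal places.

-0.914916

With r = 2 the leading error scales as h^2, so the weight is 2^2 = 4.
2^2·A(h/2) = -3.6588607112; minus A(h) gives -2.7447481228.
Denominator 4 − 1 = 3.
(4·(-0.9147151778) − (-0.9141125884))/(4 − 1) = -0.9149160409
Shift from A(h/2): −0.0002008631.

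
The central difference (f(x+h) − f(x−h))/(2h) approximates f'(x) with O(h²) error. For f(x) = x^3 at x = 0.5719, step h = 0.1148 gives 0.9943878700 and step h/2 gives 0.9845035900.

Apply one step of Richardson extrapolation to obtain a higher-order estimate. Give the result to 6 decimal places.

Leading term ∝ h^2; use weight 4 = 2^2.
4 × 0.9845035900 = 3.9380143600; subtract 0.9943878700 → 2.9436264900
2.9436264900 ÷ 3 = 0.9812088300

0.981209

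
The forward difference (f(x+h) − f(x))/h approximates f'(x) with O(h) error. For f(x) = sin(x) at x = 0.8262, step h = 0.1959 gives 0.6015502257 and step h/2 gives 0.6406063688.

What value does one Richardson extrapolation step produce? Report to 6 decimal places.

Method order is 1; weight 2^1 = 2.
Top: 2(0.6406063688) − (0.6015502257) = 0.6796625119
Denominator 2 − 1 = 1.
Result: 0.6796625119
Gap between inputs: 3.906e-02; correction applied: +0.0390561431.

0.679663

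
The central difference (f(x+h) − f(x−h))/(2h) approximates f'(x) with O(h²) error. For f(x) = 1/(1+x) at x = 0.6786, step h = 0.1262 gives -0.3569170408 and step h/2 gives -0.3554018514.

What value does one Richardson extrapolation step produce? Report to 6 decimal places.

-0.354897

Order 2 gives 2^r = 4 and 2^r − 1 = 3.
4 × (-0.3554018514) = -1.4216074056; (-1.4216074056) − (-0.3569170408) = -1.0646903648
(-1.0646903648) ÷ 3 = -0.3548967883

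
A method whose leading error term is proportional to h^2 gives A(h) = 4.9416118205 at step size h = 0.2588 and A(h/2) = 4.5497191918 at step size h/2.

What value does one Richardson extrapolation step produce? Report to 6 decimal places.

Order 2 gives 2^r = 4 and 2^r − 1 = 3.
Numerator 4*A(h/2) − A(h) = 4*4.5497191918 − 4.9416118205 = 13.2572649467
13.2572649467 ÷ 3 = 4.4190883156

4.419088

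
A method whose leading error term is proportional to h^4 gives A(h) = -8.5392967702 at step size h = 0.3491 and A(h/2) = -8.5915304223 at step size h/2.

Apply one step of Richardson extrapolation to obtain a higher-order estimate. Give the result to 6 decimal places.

-8.595013

The method has order 4: 2^4 = 16.
2^4*A(h/2) = -137.4644867568; minus A(h) gives -128.9251899866.
R = (-128.9251899866)/15 = -8.5950126658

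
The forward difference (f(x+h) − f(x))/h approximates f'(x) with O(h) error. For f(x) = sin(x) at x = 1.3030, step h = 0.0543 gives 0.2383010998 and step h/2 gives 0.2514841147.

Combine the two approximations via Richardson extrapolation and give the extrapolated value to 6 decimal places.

0.264667

Order 1 gives 2^r = 2 and 2^r − 1 = 1.
2·0.2514841147 = 0.5029682294; 0.5029682294 − 0.2383010998 = 0.2646671296
Divide by 2^1 − 1 = 1.
(2·0.2514841147 − 0.2383010998)/(2 − 1) = 0.2646671296
Shift from A(h/2): +0.0131830149.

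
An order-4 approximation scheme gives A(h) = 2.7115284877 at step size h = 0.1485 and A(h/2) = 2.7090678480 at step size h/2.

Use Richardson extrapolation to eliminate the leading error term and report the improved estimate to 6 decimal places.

r = 4, so 2^r = 16.
2^4×A(h/2) = 43.3450855680; minus A(h) gives 40.6335570803.
Extrapolated: 40.6335570803 / 15 = 2.7089038054

2.708904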